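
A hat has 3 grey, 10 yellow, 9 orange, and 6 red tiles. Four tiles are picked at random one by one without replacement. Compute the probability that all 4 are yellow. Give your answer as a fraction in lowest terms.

Unordered draws without replacement: count favorable combinations over C(28,4).
Favorable = C(3,0) · C(10,4) · C(9,0) · C(6,0) = 210; total = C(28,4) = 20475.
P = 210/20475 = 2/195 ≈ 0.0103.

2/195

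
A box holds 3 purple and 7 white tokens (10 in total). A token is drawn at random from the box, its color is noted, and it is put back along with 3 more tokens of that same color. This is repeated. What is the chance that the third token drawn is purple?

Sum over the four possibilities for the first two draws (purple/not-purple each), tracking how the purple count and total change by +3 per draw.
P(third is purple) = 3/10 ≈ 0.3000. (In a Pólya urn every draw has the same marginal probability 3/10.)

3/10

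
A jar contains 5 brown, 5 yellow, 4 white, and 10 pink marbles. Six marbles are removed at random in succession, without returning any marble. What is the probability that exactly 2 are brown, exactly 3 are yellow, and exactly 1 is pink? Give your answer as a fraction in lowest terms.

Unordered draws without replacement: count favorable combinations over C(24,6).
Favorable = C(5,2) · C(5,3) · C(4,0) · C(10,1) = 1000; total = C(24,6) = 134596.
P = 1000/134596 = 250/33649 ≈ 0.0074.

250/33649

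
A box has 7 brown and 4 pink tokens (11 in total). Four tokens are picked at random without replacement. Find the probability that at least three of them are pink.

29/330

Sum the hypergeometric tail for j = 3,…,4 pink tokens.
Favorable = C(4,3)·C(7,1) + C(4,4)·C(7,0) = 29; total = C(11,4) = 330.
P = 29/330 = 29/330 ≈ 0.0879.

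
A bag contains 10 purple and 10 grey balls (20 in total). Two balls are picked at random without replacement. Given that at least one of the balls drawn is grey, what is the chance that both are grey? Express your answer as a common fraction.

P(both grey) = C(10,2)/C(20,2) = 9/38; P(at least one grey) = 1 − C(10,2)/C(20,2) = 29/38.
Since 'both grey' ⊆ 'at least one grey', P(both | at least one) = 9/38 / 29/38 = 9/29 ≈ 0.3103.

9/29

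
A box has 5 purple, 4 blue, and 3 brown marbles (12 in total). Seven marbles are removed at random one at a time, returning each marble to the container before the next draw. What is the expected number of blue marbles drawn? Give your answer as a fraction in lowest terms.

By linearity of expectation, E[X] = Σ P(draw i is blue); each independent draw has P(blue) = 4/12.
E[X] = 7 · 4/12 = 7/3 ≈ 2.3333.

7/3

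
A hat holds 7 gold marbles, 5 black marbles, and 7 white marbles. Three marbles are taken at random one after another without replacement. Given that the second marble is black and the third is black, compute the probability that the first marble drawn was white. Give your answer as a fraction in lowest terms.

7/17

P(first=white and the second marble is black and the third is black) = (7/19)·(5/18)·(4/17) = 70/2907.
P(E) = Σ over first color = 70/2907 + 10/969 + 70/2907 = 10/171.
By Bayes, P(first=white | E) = 70/2907 / 10/171 = 7/17 ≈ 0.4118.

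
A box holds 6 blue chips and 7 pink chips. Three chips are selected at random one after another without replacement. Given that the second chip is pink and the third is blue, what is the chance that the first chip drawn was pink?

P(first=pink and the second chip is pink and the third is blue) = (7/13)·(6/12)·(6/11) = 21/143.
P(E) = Σ over first color = 35/286 + 21/143 = 7/26.
By Bayes, P(first=pink | E) = 21/143 / 7/26 = 6/11 ≈ 0.5455.

6/11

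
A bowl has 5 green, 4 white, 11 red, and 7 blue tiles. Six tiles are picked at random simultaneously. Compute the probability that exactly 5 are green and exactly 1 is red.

1/26910

Unordered draws without replacement: count favorable combinations over C(27,6).
Favorable = C(5,5) · C(4,0) · C(11,1) · C(7,0) = 11; total = C(27,6) = 296010.
P = 11/296010 = 1/26910 ≈ 0.0000.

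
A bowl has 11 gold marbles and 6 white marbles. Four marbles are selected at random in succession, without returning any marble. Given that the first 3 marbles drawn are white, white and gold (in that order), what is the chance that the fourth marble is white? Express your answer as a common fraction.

After removing 1 gold, 2 white, the bowl has 4 white out of 14 remaining.
P(fourth is white | given) = 4/14 = 2/7 ≈ 0.2857.

2/7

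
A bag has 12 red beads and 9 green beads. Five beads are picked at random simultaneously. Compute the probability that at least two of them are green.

1678/2261

Sum the hypergeometric tail for j = 2,…,5 green beads.
Favorable = C(9,2)·C(12,3) + C(9,3)·C(12,2) + C(9,4)·C(12,1) + C(9,5)·C(12,0) = 15102; total = C(21,5) = 20349.
P = 15102/20349 = 1678/2261 ≈ 0.7421.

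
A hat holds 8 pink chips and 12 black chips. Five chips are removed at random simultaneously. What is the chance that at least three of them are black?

682/969

Sum the hypergeometric tail for j = 3,…,5 black chips.
Favorable = C(12,3)·C(8,2) + C(12,4)·C(8,1) + C(12,5)·C(8,0) = 10912; total = C(20,5) = 15504.
P = 10912/15504 = 682/969 ≈ 0.7038.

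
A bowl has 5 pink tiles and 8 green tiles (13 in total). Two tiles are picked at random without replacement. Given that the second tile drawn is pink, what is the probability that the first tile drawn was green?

P(first=green and the second tile drawn is pink) = (8/13)·(5/12) = 10/39.
P(the second tile drawn is pink) = Σ over first color = 5/39 + 10/39 = 5/13.
By Bayes, P(first=green | the second tile drawn is pink) = 10/39 / 5/13 = 2/3 ≈ 0.6667.

2/3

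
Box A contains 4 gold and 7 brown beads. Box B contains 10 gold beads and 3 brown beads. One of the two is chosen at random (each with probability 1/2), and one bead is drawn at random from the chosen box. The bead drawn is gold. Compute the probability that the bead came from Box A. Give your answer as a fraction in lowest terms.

26/81

P(gold | Box A) = 4/11; P(gold | Box B) = 10/13.
P(gold) = 1/2·4/11 + 1/2·10/13 = 81/143.
By Bayes' rule, P(Box A | gold) = 2/11 / 81/143 = 26/81 ≈ 0.3210.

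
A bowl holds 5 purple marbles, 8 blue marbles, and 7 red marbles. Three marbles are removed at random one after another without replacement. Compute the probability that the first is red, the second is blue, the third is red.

Multiply the conditional probability of each draw in order, without replacement, so each draw removes one from its color and from the total.
P = (7/20) · (8/19) · (6/18) = 14/285 ≈ 0.0491.

14/285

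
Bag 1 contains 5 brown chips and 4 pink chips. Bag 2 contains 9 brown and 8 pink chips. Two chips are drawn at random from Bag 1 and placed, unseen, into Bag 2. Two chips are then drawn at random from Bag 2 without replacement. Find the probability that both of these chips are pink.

635/3078

Condition on how many of the transferred chips are pink (from Bag 1: 4 pink of 9; then Bag 2 has 19 total).
  0 pink: C(4,0)C(5,2)/C(9,2) = 5/18; then P = C(8,2)/C(19,2) = 28/171
  1 pink: C(4,1)C(5,1)/C(9,2) = 5/9; then P = C(9,2)/C(19,2) = 4/19
  2 pink: C(4,2)C(5,0)/C(9,2) = 1/6; then P = C(10,2)/C(19,2) = 5/19
P(both pink) = 635/3078 ≈ 0.2063.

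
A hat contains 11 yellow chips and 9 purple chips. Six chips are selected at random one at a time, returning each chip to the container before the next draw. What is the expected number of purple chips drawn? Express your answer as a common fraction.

27/10

By linearity of expectation, E[X] = Σ P(draw i is purple); each independent draw has P(purple) = 9/20.
E[X] = 6 · 9/20 = 27/10 ≈ 2.7000.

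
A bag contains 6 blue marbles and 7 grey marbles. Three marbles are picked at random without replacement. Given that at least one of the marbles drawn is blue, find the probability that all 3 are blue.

P(all 3 blue) = C(6,3)/C(13,3) = 10/143; P(at least one blue) = 1 − C(7,3)/C(13,3) = 251/286.
Since 'all 3 blue' ⊆ 'at least one blue', P(all 3 | at least one) = 10/143 / 251/286 = 20/251 ≈ 0.0797.

20/251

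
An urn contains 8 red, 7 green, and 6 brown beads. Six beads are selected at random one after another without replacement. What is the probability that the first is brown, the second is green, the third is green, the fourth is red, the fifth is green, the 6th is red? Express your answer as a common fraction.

Multiply the conditional probability of each draw in order, without replacement, so each draw removes one from its color and from the total.
P = (6/21) · (7/20) · (6/19) · (8/18) · (5/17) · (7/16) = 7/3876 ≈ 0.0018.

7/3876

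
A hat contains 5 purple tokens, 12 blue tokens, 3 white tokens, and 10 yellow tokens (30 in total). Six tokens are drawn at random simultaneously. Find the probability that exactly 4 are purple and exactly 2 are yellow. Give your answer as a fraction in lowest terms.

1/2639

Unordered draws without replacement: count favorable combinations over C(30,6).
Favorable = C(5,4) · C(12,0) · C(3,0) · C(10,2) = 225; total = C(30,6) = 593775.
P = 225/593775 = 1/2639 ≈ 0.0004.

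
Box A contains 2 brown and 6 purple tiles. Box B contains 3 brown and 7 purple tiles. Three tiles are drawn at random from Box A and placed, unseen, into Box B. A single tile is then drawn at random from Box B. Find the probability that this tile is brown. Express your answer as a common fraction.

15/52

Condition on how many of the transferred tiles are brown (from Box A: 2 brown of 8; then Box B has 13 total).
  0 brown: C(2,0)C(6,3)/C(8,3) = 5/14; then P = 3/13
  1 brown: C(2,1)C(6,2)/C(8,3) = 15/28; then P = 4/13
  2 brown: C(2,2)C(6,1)/C(8,3) = 3/28; then P = 5/13
P(brown from Box B) = 15/52 ≈ 0.2885.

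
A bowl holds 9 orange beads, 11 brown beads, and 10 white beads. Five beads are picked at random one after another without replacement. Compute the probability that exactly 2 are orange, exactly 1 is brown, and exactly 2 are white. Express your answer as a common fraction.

Unordered draws without replacement: count favorable combinations over C(30,5).
Favorable = C(9,2) · C(11,1) · C(10,2) = 17820; total = C(30,5) = 142506.
P = 17820/142506 = 330/2639 ≈ 0.1250.

330/2639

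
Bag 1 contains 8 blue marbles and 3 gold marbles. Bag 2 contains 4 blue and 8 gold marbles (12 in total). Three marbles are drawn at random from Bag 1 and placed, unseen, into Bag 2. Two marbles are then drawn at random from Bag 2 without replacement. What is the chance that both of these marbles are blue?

298/1925

Condition on how many of the transferred marbles are blue (from Bag 1: 8 blue of 11; then Bag 2 has 15 total).
  0 blue: C(8,0)C(3,3)/C(11,3) = 1/165; then P = C(4,2)/C(15,2) = 2/35
  1 blue: C(8,1)C(3,2)/C(11,3) = 8/55; then P = C(5,2)/C(15,2) = 2/21
  2 blue: C(8,2)C(3,1)/C(11,3) = 28/55; then P = C(6,2)/C(15,2) = 1/7
  3 blue: C(8,3)C(3,0)/C(11,3) = 56/165; then P = C(7,2)/C(15,2) = 1/5
P(both blue) = 298/1925 ≈ 0.1548.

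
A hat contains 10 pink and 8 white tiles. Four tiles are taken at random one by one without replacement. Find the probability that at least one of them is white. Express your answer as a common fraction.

95/102

Use the complement: P(at least one white) = 1 − P(no white).
P(none) = C(10,4)/C(18,4) = 210/3060.
So P = 1 − 210/3060 = 95/102 ≈ 0.9314.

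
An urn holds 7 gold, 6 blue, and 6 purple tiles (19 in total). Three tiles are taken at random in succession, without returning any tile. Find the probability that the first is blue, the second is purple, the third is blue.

10/323

Multiply the conditional probability of each draw in order, without replacement, so each draw removes one from its color and from the total.
P = (6/19) · (6/18) · (5/17) = 10/323 ≈ 0.0310.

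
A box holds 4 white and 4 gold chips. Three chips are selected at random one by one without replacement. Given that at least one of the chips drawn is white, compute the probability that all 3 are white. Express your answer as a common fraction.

P(all 3 white) = C(4,3)/C(8,3) = 1/14; P(at least one white) = 1 − C(4,3)/C(8,3) = 13/14.
Since 'all 3 white' ⊆ 'at least one white', P(all 3 | at least one) = 1/14 / 13/14 = 1/13 ≈ 0.0769.

1/13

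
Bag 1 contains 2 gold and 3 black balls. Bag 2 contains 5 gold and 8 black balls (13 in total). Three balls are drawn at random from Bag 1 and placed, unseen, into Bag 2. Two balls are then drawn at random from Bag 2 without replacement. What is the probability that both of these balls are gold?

Condition on how many of the transferred balls are gold (from Bag 1: 2 gold of 5; then Bag 2 has 16 total).
  0 gold: C(2,0)C(3,3)/C(5,3) = 1/10; then P = C(5,2)/C(16,2) = 1/12
  1 gold: C(2,1)C(3,2)/C(5,3) = 3/5; then P = C(6,2)/C(16,2) = 1/8
  2 gold: C(2,2)C(3,1)/C(5,3) = 3/10; then P = C(7,2)/C(16,2) = 7/40
P(both gold) = 163/1200 ≈ 0.1358.

163/1200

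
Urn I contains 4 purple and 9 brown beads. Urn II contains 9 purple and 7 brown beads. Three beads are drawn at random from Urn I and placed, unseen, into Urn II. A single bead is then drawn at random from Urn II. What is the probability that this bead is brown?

118/247

Condition on how many of the transferred beads are brown (from Urn I: 9 brown of 13; then Urn II has 19 total).
  0 brown: C(9,0)C(4,3)/C(13,3) = 2/143; then P = 7/19
  1 brown: C(9,1)C(4,2)/C(13,3) = 27/143; then P = 8/19
  2 brown: C(9,2)C(4,1)/C(13,3) = 72/143; then P = 9/19
  3 brown: C(9,3)C(4,0)/C(13,3) = 42/143; then P = 10/19
P(brown from Urn II) = 118/247 ≈ 0.4777.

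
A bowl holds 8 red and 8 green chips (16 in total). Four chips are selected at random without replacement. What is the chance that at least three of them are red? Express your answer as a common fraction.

37/130

Sum the hypergeometric tail for j = 3,…,4 red chips.
Favorable = C(8,3)·C(8,1) + C(8,4)·C(8,0) = 518; total = C(16,4) = 1820.
P = 518/1820 = 37/130 ≈ 0.2846.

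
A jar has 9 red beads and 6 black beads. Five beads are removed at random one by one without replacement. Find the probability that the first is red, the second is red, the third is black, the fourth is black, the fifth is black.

Multiply the conditional probability of each draw in order, without replacement, so each draw removes one from its color and from the total.
P = (9/15) · (8/14) · (6/13) · (5/12) · (4/11) = 24/1001 ≈ 0.0240.

24/1001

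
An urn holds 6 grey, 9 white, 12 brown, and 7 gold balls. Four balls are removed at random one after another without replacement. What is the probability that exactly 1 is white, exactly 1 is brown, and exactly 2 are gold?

567/11594

Unordered draws without replacement: count favorable combinations over C(34,4).
Favorable = C(6,0) · C(9,1) · C(12,1) · C(7,2) = 2268; total = C(34,4) = 46376.
P = 2268/46376 = 567/11594 ≈ 0.0489.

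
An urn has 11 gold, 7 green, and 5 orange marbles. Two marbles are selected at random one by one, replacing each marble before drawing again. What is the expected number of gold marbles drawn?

22/23

By linearity of expectation, E[X] = Σ P(draw i is gold); each independent draw has P(gold) = 11/23.
E[X] = 2 · 11/23 = 22/23 ≈ 0.9565.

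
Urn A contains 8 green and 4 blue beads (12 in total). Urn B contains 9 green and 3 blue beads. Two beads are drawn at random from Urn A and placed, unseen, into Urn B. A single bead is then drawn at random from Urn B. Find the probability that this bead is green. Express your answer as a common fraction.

31/42

Condition on how many of the transferred beads are green (from Urn A: 8 green of 12; then Urn B has 14 total).
  0 green: C(8,0)C(4,2)/C(12,2) = 1/11; then P = 9/14
  1 green: C(8,1)C(4,1)/C(12,2) = 16/33; then P = 10/14
  2 green: C(8,2)C(4,0)/C(12,2) = 14/33; then P = 11/14
P(green from Urn B) = 31/42 ≈ 0.7381.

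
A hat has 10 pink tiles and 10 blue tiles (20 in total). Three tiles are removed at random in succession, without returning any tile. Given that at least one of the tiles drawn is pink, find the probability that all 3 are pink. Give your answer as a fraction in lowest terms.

2/17

P(all 3 pink) = C(10,3)/C(20,3) = 2/19; P(at least one pink) = 1 − C(10,3)/C(20,3) = 17/19.
Since 'all 3 pink' ⊆ 'at least one pink', P(all 3 | at least one) = 2/19 / 17/19 = 2/17 ≈ 0.1176.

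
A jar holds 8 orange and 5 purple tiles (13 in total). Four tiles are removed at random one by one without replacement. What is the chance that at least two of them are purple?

Sum the hypergeometric tail for j = 2,…,4 purple tiles.
Favorable = C(5,2)·C(8,2) + C(5,3)·C(8,1) + C(5,4)·C(8,0) = 365; total = C(13,4) = 715.
P = 365/715 = 73/143 ≈ 0.5105.

73/143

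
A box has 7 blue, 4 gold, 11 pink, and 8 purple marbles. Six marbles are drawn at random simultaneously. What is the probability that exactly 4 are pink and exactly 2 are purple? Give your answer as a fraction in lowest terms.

Unordered draws without replacement: count favorable combinations over C(30,6).
Favorable = C(7,0) · C(4,0) · C(11,4) · C(8,2) = 9240; total = C(30,6) = 593775.
P = 9240/593775 = 88/5655 ≈ 0.0156.

88/5655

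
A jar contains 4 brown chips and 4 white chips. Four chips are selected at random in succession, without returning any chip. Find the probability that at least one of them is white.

Use the complement: P(at least one white) = 1 − P(no white).
P(none) = C(4,4)/C(8,4) = 1/70.
So P = 1 − 1/70 = 69/70 ≈ 0.9857.

69/70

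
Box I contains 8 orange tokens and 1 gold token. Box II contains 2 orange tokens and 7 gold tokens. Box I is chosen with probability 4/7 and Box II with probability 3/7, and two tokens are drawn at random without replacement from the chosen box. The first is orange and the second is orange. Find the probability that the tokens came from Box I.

P(E | Box I) = 7/9; P(E | Box II) = 1/36.
P(E) = 4/7·7/9 + 3/7·1/36 = 115/252.
By Bayes' rule, P(Box I | E) = 4/9 / 115/252 = 112/115 ≈ 0.9739.

112/115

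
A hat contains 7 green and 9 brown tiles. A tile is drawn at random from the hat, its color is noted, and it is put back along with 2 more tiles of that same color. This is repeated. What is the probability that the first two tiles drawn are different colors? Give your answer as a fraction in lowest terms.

Either brown then green, or green then brown; after the first draw the total is 18.
P = (9/16)·(7/18) + (7/16)·(9/18) = 7/16 ≈ 0.4375.

7/16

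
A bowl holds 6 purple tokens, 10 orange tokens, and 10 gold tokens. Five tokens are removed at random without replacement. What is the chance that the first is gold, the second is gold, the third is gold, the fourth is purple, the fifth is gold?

Multiply the conditional probability of each draw in order, without replacement, so each draw removes one from its color and from the total.
P = (10/26) · (9/25) · (8/24) · (6/23) · (7/22) = 63/16445 ≈ 0.0038.

63/16445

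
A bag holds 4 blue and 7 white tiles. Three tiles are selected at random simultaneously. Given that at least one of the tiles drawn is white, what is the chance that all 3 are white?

P(all 3 white) = C(7,3)/C(11,3) = 7/33; P(at least one white) = 1 − C(4,3)/C(11,3) = 161/165.
Since 'all 3 white' ⊆ 'at least one white', P(all 3 | at least one) = 7/33 / 161/165 = 5/23 ≈ 0.2174.

5/23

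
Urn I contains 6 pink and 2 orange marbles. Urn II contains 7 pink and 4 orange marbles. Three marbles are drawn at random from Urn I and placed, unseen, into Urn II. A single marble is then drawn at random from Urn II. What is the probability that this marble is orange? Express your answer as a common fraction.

Condition on how many of the transferred marbles are orange (from Urn I: 2 orange of 8; then Urn II has 14 total).
  0 orange: C(2,0)C(6,3)/C(8,3) = 5/14; then P = 4/14
  1 orange: C(2,1)C(6,2)/C(8,3) = 15/28; then P = 5/14
  2 orange: C(2,2)C(6,1)/C(8,3) = 3/28; then P = 6/14
P(orange from Urn II) = 19/56 ≈ 0.3393.

19/56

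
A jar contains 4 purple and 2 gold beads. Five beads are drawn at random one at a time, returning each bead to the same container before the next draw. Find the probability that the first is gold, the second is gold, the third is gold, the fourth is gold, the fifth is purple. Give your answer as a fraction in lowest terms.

Multiply the conditional probability of each draw in order, with replacement (the composition resets each draw).
P = (2/6) · (2/6) · (2/6) · (2/6) · (4/6) = 2/243 ≈ 0.0082.

2/243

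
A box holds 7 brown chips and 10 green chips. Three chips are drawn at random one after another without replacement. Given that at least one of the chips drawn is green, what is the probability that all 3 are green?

8/43

P(all 3 green) = C(10,3)/C(17,3) = 3/17; P(at least one green) = 1 − C(7,3)/C(17,3) = 129/136.
Since 'all 3 green' ⊆ 'at least one green', P(all 3 | at least one) = 3/17 / 129/136 = 8/43 ≈ 0.1860.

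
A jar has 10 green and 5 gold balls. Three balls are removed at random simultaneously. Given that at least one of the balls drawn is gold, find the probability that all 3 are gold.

P(all 3 gold) = C(5,3)/C(15,3) = 2/91; P(at least one gold) = 1 − C(10,3)/C(15,3) = 67/91.
Since 'all 3 gold' ⊆ 'at least one gold', P(all 3 | at least one) = 2/91 / 67/91 = 2/67 ≈ 0.0299.

2/67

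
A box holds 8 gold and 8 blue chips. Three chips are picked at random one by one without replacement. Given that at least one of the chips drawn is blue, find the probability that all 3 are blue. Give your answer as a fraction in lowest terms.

1/9

P(all 3 blue) = C(8,3)/C(16,3) = 1/10; P(at least one blue) = 1 − C(8,3)/C(16,3) = 9/10.
Since 'all 3 blue' ⊆ 'at least one blue', P(all 3 | at least one) = 1/10 / 9/10 = 1/9 ≈ 0.1111.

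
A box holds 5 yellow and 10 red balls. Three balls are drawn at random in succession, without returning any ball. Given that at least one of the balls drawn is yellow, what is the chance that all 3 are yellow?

2/67

P(all 3 yellow) = C(5,3)/C(15,3) = 2/91; P(at least one yellow) = 1 − C(10,3)/C(15,3) = 67/91.
Since 'all 3 yellow' ⊆ 'at least one yellow', P(all 3 | at least one) = 2/91 / 67/91 = 2/67 ≈ 0.0299.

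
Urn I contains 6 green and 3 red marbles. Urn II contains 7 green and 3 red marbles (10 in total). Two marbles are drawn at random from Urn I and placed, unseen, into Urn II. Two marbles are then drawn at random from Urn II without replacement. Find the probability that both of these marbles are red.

Condition on how many of the transferred marbles are red (from Urn I: 3 red of 9; then Urn II has 12 total).
  0 red: C(3,0)C(6,2)/C(9,2) = 5/12; then P = C(3,2)/C(12,2) = 1/22
  1 red: C(3,1)C(6,1)/C(9,2) = 1/2; then P = C(4,2)/C(12,2) = 1/11
  2 red: C(3,2)C(6,0)/C(9,2) = 1/12; then P = C(5,2)/C(12,2) = 5/33
P(both red) = 61/792 ≈ 0.0770.

61/792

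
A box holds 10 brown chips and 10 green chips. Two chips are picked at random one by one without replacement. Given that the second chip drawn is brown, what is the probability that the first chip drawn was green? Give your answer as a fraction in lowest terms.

10/19

P(first=green and the second chip drawn is brown) = (10/20)·(10/19) = 5/19.
P(the second chip drawn is brown) = Σ over first color = 9/38 + 5/19 = 1/2.
By Bayes, P(first=green | the second chip drawn is brown) = 5/19 / 1/2 = 10/19 ≈ 0.5263.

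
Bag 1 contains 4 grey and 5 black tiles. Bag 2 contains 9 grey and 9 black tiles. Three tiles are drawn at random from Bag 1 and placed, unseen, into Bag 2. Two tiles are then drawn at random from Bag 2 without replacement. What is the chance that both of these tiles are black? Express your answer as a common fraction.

Condition on how many of the transferred tiles are black (from Bag 1: 5 black of 9; then Bag 2 has 21 total).
  0 black: C(5,0)C(4,3)/C(9,3) = 1/21; then P = C(9,2)/C(21,2) = 6/35
  1 black: C(5,1)C(4,2)/C(9,3) = 5/14; then P = C(10,2)/C(21,2) = 3/14
  2 black: C(5,2)C(4,1)/C(9,3) = 10/21; then P = C(11,2)/C(21,2) = 11/42
  3 black: C(5,3)C(4,0)/C(9,3) = 5/42; then P = C(12,2)/C(21,2) = 11/35
P(both black) = 311/1260 ≈ 0.2468.

311/1260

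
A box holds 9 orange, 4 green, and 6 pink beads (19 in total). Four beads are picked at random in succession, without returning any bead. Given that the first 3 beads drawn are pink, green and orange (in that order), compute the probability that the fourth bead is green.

3/16

After removing 1 orange, 1 green, 1 pink, the box has 3 green out of 16 remaining.
P(fourth is green | given) = 3/16 ≈ 0.1875.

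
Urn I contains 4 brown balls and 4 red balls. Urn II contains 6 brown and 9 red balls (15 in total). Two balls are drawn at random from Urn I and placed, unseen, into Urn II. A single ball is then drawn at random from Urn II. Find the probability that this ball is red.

Condition on how many of the transferred balls are red (from Urn I: 4 red of 8; then Urn II has 17 total).
  0 red: C(4,0)C(4,2)/C(8,2) = 3/14; then P = 9/17
  1 red: C(4,1)C(4,1)/C(8,2) = 4/7; then P = 10/17
  2 red: C(4,2)C(4,0)/C(8,2) = 3/14; then P = 11/17
P(red from Urn II) = 10/17 ≈ 0.5882.

10/17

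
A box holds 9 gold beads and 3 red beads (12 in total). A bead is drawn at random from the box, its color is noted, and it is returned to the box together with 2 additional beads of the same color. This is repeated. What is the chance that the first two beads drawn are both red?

5/56

After a red draw the box holds 5 red out of 14.
P = (3/12)·(5/14) = 5/56 ≈ 0.0893.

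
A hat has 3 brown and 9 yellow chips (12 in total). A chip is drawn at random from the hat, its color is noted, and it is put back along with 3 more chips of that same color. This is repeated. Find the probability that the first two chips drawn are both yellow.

After a yellow draw the hat holds 12 yellow out of 15.
P = (9/12)·(12/15) = 3/5 ≈ 0.6000.

3/5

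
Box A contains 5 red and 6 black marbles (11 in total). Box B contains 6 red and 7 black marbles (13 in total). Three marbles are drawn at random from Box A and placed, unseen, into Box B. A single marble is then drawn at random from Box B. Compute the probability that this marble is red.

Condition on how many of the transferred marbles are red (from Box A: 5 red of 11; then Box B has 16 total).
  0 red: C(5,0)C(6,3)/C(11,3) = 4/33; then P = 6/16
  1 red: C(5,1)C(6,2)/C(11,3) = 5/11; then P = 7/16
  2 red: C(5,2)C(6,1)/C(11,3) = 4/11; then P = 8/16
  3 red: C(5,3)C(6,0)/C(11,3) = 2/33; then P = 9/16
P(red from Box B) = 81/176 ≈ 0.4602.

81/176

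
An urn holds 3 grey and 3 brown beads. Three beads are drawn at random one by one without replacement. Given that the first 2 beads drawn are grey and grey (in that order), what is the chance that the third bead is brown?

3/4

After removing 2 grey, the urn has 3 brown out of 4 remaining.
P(third is brown | given) = 3/4 ≈ 0.7500.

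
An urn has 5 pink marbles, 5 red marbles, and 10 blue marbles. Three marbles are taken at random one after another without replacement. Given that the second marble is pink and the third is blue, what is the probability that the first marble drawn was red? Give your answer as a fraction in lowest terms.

P(first=red and the second marble is pink and the third is blue) = (5/20)·(5/19)·(10/18) = 25/684.
P(E) = Σ over first color = 5/171 + 25/684 + 5/76 = 5/38.
By Bayes, P(first=red | E) = 25/684 / 5/38 = 5/18 ≈ 0.2778.

5/18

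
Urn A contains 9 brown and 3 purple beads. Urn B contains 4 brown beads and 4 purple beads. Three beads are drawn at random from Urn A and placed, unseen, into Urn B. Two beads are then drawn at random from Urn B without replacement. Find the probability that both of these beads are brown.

Condition on how many of the transferred beads are brown (from Urn A: 9 brown of 12; then Urn B has 11 total).
  0 brown: C(9,0)C(3,3)/C(12,3) = 1/220; then P = C(4,2)/C(11,2) = 6/55
  1 brown: C(9,1)C(3,2)/C(12,3) = 27/220; then P = C(5,2)/C(11,2) = 2/11
  2 brown: C(9,2)C(3,1)/C(12,3) = 27/55; then P = C(6,2)/C(11,2) = 3/11
  3 brown: C(9,3)C(3,0)/C(12,3) = 21/55; then P = C(7,2)/C(11,2) = 21/55
P(both brown) = 183/605 ≈ 0.3025.

183/605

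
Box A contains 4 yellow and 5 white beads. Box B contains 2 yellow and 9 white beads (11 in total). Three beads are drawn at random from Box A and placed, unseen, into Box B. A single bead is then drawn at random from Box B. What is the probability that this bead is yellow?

5/21

Condition on how many of the transferred beads are yellow (from Box A: 4 yellow of 9; then Box B has 14 total).
  0 yellow: C(4,0)C(5,3)/C(9,3) = 5/42; then P = 2/14
  1 yellow: C(4,1)C(5,2)/C(9,3) = 10/21; then P = 3/14
  2 yellow: C(4,2)C(5,1)/C(9,3) = 5/14; then P = 4/14
  3 yellow: C(4,3)C(5,0)/C(9,3) = 1/21; then P = 5/14
P(yellow from Box B) = 5/21 ≈ 0.2381.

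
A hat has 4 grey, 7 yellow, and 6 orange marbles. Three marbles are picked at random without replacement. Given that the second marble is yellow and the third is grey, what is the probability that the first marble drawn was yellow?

2/5

P(first=yellow and the second marble is yellow and the third is grey) = (7/17)·(6/16)·(4/15) = 7/170.
P(E) = Σ over first color = 7/340 + 7/170 + 7/170 = 7/68.
By Bayes, P(first=yellow | E) = 7/170 / 7/68 = 2/5 ≈ 0.4000.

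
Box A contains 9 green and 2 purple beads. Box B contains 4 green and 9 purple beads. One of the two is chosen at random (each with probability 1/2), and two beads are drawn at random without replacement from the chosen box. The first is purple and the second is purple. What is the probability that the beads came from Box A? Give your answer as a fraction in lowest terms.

13/343

P(E | Box A) = 1/55; P(E | Box B) = 6/13.
P(E) = 1/2·1/55 + 1/2·6/13 = 343/1430.
By Bayes' rule, P(Box A | E) = 1/110 / 343/1430 = 13/343 ≈ 0.0379.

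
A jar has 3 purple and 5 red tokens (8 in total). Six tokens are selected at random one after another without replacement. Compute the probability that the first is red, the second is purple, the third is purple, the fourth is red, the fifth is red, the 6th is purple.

1/56

Multiply the conditional probability of each draw in order, without replacement, so each draw removes one from its color and from the total.
P = (5/8) · (3/7) · (2/6) · (4/5) · (3/4) · (1/3) = 1/56 ≈ 0.0179.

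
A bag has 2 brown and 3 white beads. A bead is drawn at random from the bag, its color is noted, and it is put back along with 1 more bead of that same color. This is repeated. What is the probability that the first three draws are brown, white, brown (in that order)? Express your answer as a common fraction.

Track the composition after each reinforcement of +1.
P = (2/5) · (3/6) · (3/7) = 3/35 ≈ 0.0857.

3/35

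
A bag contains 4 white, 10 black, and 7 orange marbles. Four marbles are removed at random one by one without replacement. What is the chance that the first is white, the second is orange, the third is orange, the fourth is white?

Multiply the conditional probability of each draw in order, without replacement, so each draw removes one from its color and from the total.
P = (4/21) · (7/20) · (6/19) · (3/18) = 1/285 ≈ 0.0035.

1/285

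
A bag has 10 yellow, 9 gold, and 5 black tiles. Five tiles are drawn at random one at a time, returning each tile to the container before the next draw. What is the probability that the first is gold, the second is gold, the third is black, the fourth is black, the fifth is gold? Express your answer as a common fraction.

75/32768

Multiply the conditional probability of each draw in order, with replacement (the composition resets each draw).
P = (9/24) · (9/24) · (5/24) · (5/24) · (9/24) = 75/32768 ≈ 0.0023.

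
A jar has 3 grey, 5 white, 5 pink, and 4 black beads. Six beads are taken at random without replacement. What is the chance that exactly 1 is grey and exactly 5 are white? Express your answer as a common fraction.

3/12376

Unordered draws without replacement: count favorable combinations over C(17,6).
Favorable = C(3,1) · C(5,5) · C(5,0) · C(4,0) = 3; total = C(17,6) = 12376.
P = 3/12376 = 3/12376 ≈ 0.0002.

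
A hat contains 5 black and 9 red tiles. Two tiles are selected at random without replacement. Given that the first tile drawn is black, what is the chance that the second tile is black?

After removing 1 black, the hat has 4 black out of 13 remaining.
P(second is black | given) = 4/13 ≈ 0.3077.

4/13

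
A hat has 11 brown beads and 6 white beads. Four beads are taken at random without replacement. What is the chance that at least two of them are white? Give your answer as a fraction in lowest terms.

Sum the hypergeometric tail for j = 2,…,4 white beads.
Favorable = C(6,2)·C(11,2) + C(6,3)·C(11,1) + C(6,4)·C(11,0) = 1060; total = C(17,4) = 2380.
P = 1060/2380 = 53/119 ≈ 0.4454.

53/119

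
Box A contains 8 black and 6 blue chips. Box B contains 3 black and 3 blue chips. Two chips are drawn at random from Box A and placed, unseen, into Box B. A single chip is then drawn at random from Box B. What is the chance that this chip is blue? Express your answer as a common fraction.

27/56

Condition on how many of the transferred chips are blue (from Box A: 6 blue of 14; then Box B has 8 total).
  0 blue: C(6,0)C(8,2)/C(14,2) = 4/13; then P = 3/8
  1 blue: C(6,1)C(8,1)/C(14,2) = 48/91; then P = 4/8
  2 blue: C(6,2)C(8,0)/C(14,2) = 15/91; then P = 5/8
P(blue from Box B) = 27/56 ≈ 0.4821.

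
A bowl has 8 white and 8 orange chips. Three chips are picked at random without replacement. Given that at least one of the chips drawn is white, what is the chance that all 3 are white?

P(all 3 white) = C(8,3)/C(16,3) = 1/10; P(at least one white) = 1 − C(8,3)/C(16,3) = 9/10.
Since 'all 3 white' ⊆ 'at least one white', P(all 3 | at least one) = 1/10 / 9/10 = 1/9 ≈ 0.1111.

1/9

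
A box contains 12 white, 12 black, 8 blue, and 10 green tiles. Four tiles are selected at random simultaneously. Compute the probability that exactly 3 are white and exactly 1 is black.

88/3731

Unordered draws without replacement: count favorable combinations over C(42,4).
Favorable = C(12,3) · C(12,1) · C(8,0) · C(10,0) = 2640; total = C(42,4) = 111930.
P = 2640/111930 = 88/3731 ≈ 0.0236.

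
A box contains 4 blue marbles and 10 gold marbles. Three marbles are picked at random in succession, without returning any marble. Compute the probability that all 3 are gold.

30/91

Unordered draws without replacement: count favorable combinations over C(14,3).
Favorable = C(4,0) · C(10,3) = 120; total = C(14,3) = 364.
P = 120/364 = 30/91 ≈ 0.3297.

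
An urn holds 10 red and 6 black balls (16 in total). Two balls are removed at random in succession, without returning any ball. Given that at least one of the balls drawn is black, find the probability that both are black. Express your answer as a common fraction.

1/5

P(both black) = C(6,2)/C(16,2) = 1/8; P(at least one black) = 1 − C(10,2)/C(16,2) = 5/8.
Since 'both black' ⊆ 'at least one black', P(both | at least one) = 1/8 / 5/8 = 1/5 ≈ 0.2000.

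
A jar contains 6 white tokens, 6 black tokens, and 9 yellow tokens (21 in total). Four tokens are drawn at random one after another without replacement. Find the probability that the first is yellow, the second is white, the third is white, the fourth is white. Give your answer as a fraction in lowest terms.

Multiply the conditional probability of each draw in order, without replacement, so each draw removes one from its color and from the total.
P = (9/21) · (6/20) · (5/19) · (4/18) = 1/133 ≈ 0.0075.

1/133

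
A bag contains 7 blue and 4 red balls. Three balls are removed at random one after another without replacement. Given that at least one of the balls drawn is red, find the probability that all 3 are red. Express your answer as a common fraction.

P(all 3 red) = C(4,3)/C(11,3) = 4/165; P(at least one red) = 1 − C(7,3)/C(11,3) = 26/33.
Since 'all 3 red' ⊆ 'at least one red', P(all 3 | at least one) = 4/165 / 26/33 = 2/65 ≈ 0.0308.

2/65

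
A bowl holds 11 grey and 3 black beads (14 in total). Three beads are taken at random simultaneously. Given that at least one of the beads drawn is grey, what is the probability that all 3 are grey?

5/11

P(all 3 grey) = C(11,3)/C(14,3) = 165/364; P(at least one grey) = 1 − C(3,3)/C(14,3) = 363/364.
Since 'all 3 grey' ⊆ 'at least one grey', P(all 3 | at least one) = 165/364 / 363/364 = 5/11 ≈ 0.4545.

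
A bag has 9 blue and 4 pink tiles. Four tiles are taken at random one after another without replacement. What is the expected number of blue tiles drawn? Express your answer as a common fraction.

36/13

By linearity of expectation, E[X] = Σ P(draw i is blue); by symmetry each draw (even without replacement) has P(blue) = 9/13.
E[X] = 4 · 9/13 = 36/13 ≈ 2.7692.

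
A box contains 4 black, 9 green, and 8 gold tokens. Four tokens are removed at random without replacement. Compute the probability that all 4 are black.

Unordered draws without replacement: count favorable combinations over C(21,4).
Favorable = C(4,4) · C(9,0) · C(8,0) = 1; total = C(21,4) = 5985.
P = 1/5985 = 1/5985 ≈ 0.0002.

1/5985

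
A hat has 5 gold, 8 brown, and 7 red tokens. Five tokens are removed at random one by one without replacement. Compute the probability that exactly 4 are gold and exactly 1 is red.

Unordered draws without replacement: count favorable combinations over C(20,5).
Favorable = C(5,4) · C(8,0) · C(7,1) = 35; total = C(20,5) = 15504.
P = 35/15504 = 35/15504 ≈ 0.0023.

35/15504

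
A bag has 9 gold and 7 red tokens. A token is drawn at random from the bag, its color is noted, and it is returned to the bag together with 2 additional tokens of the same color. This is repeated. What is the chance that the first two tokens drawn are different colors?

7/16

Either red then gold, or gold then red; after the first draw the total is 18.
P = (7/16)·(9/18) + (9/16)·(7/18) = 7/16 ≈ 0.4375.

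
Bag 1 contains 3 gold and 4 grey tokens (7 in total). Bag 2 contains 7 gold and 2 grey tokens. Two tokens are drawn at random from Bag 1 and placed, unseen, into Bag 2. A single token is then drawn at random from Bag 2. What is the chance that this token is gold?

5/7

Condition on how many of the transferred tokens are gold (from Bag 1: 3 gold of 7; then Bag 2 has 11 total).
  0 gold: C(3,0)C(4,2)/C(7,2) = 2/7; then P = 7/11
  1 gold: C(3,1)C(4,1)/C(7,2) = 4/7; then P = 8/11
  2 gold: C(3,2)C(4,0)/C(7,2) = 1/7; then P = 9/11
P(gold from Bag 2) = 5/7 ≈ 0.7143.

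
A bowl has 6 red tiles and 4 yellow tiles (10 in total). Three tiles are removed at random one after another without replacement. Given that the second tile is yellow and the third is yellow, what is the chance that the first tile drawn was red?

P(first=red and the second tile is yellow and the third is yellow) = (6/10)·(4/9)·(3/8) = 1/10.
P(E) = Σ over first color = 1/10 + 1/30 = 2/15.
By Bayes, P(first=red | E) = 1/10 / 2/15 = 3/4 ≈ 0.7500.

3/4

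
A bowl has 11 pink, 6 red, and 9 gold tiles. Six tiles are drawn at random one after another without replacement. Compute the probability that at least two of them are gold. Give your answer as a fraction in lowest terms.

81/115

Sum the hypergeometric tail for j = 2,…,6 gold tiles.
Favorable = C(9,2)·C(17,4) + C(9,3)·C(17,3) + C(9,4)·C(17,2) + C(9,5)·C(17,1) + C(9,6)·C(17,0) = 162162; total = C(26,6) = 230230.
P = 162162/230230 = 81/115 ≈ 0.7043.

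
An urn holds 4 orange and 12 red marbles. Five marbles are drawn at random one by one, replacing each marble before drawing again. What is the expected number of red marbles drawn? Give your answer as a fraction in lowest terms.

By linearity of expectation, E[X] = Σ P(draw i is red); each independent draw has P(red) = 12/16.
E[X] = 5 · 12/16 = 15/4 ≈ 3.7500.

15/4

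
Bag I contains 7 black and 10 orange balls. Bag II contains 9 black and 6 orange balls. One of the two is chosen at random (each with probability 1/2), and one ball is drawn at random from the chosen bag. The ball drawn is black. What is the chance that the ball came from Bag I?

P(black | Bag I) = 7/17; P(black | Bag II) = 3/5.
P(black) = 1/2·7/17 + 1/2·3/5 = 43/85.
By Bayes' rule, P(Bag I | black) = 7/34 / 43/85 = 35/86 ≈ 0.4070.

35/86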